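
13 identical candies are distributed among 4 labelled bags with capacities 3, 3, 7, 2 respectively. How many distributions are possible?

10

Ignoring the caps, the number of non-negative solutions to x_1+…+x_4 = 13 is C(16,3) = 560.
Subtract solutions that violate a single cap (substitute x_i' = x_i − (cap_i+1)): x_1 ≥ 4 gives C(12,3) = 220; x_2 ≥ 4 gives C(12,3) = 220; x_3 ≥ 8 gives C(8,3) = 56; x_4 ≥ 3 gives C(13,3) = 286. Together 782.
Add back pairs where two caps are both exceeded: 56 + 4 + 84 + 4 + 84 + 10 = 242.
Subtract triples: 0 + 10 + 0 + 0 = 10.
By inclusion–exclusion the count is 560 − 782 + 242 − 10 = 10.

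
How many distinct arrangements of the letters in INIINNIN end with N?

Fix N in the last position and arrange the remaining 7 letters.
Those 7 letters have I appearing 4 times and N appearing 3 times, giving (7)!/(4!·3!) = 35.

35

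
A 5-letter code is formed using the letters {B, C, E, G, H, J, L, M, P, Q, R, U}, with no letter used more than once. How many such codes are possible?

With no repetition, fill the 5 letters in order: 12 choices, then 11, down to 8.
That product is 12 × 11 × 10 × 9 × 8 = 95040.

95040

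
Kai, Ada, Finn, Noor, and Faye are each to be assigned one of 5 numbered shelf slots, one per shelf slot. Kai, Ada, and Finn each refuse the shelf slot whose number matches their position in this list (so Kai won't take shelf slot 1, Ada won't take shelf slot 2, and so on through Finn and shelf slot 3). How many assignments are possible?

64

Let Aᵢ (for i ∈ {1, 2, 3}) be the placements that put person i in their forbidden shelf slot. Any j of these fix j positions, leaving (5−j)! ways to fill the rest, and there are C(3,j) ways to pick which j.
By inclusion–exclusion, the number of valid placements is Σ_{j=0}^{3} (−1)^j C(3,j)·(5−j)!.
Computing: 120 − 72 + 18 − 2 = 64.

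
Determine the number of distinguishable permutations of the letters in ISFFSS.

The 6 letters of ISFFSS have repeats: F appearing twice and S appearing 3 times.
The number of distinct arrangements is 6!/(3!·2!) = 720/12 = 60.

60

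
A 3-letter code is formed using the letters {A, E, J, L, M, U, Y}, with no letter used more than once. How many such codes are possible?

210

Choose and order 3 of the 7 symbols: the first letter has 7 options, the next 6, then 5.
7 × 6 × 5 = 210.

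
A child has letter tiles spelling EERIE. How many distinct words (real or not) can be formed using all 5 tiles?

The 5 letters of EERIE have repeats: E appearing 3 times.
The number of distinct arrangements is 5!/(3!) = 120/6 = 20.

20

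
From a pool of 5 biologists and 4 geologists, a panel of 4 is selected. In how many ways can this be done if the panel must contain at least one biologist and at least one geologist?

120

Unrestricted: C(9,4) = 126 ways to pick any 4 of the 9.
Subtract selections that omit an entire group: no biologists → C(4,4) = 1; no geologists → C(5,4) = 5.
Both groups omitted at once is impossible, so 126 − 6 = 120.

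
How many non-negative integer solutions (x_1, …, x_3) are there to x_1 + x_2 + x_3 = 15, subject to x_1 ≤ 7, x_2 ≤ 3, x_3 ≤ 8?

10

By stars and bars, unrestricted non-negative solutions to x_1+…+x_3 = 15 number C(15+2,2) = 136.
Subtract solutions that violate a single cap (substitute x_i' = x_i − (cap_i+1)): x_1 ≥ 8 gives C(9,2) = 36; x_2 ≥ 4 gives C(13,2) = 78; x_3 ≥ 9 gives C(8,2) = 28. Together 142.
Add back pairs where two caps are both exceeded: 10 + 0 + 6 = 16.
By inclusion–exclusion the count is 136 − 142 + 16 = 10.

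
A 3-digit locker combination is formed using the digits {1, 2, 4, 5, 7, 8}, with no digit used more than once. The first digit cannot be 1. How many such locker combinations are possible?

The first digit has 6−1 = 5 choices (anything except 1).
The remaining 2 digits are filled from the other 5 symbols without repetition: 5 × 4 = 20.
Total: 5 × 20 = 100.

100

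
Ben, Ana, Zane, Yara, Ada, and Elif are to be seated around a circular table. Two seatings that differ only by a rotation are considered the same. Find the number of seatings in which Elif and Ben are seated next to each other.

48

Glue Elif and Ben into a block (2 internal orders). Seating 5 units around a circle gives (4)! arrangements.
So 2 × (4)! = 2 × 24 = 48.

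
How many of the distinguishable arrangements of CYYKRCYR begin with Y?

With the first slot taken by Y, it remains to arrange the other 7 letters (CYKRCYR).
Those 7 letters have C appearing twice, R appearing twice, and Y appearing twice, giving (7)!/(2!·2!·2!) = 630.

630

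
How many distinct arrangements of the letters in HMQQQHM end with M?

With the last slot taken by M, it remains to arrange the other 6 letters (HQQQHM).
Those 6 letters have H appearing twice and Q appearing 3 times, giving (6)!/(3!·2!) = 60.

60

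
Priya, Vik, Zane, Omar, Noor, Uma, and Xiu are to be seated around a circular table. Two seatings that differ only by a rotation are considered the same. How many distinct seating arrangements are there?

Fix one person's seat to break rotational symmetry; the remaining 6 people can be arranged in (6)! = 720 ways.

720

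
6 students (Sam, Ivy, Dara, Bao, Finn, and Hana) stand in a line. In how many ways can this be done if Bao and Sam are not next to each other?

480

Of the 6! = 720 arrangements, those with Bao and Sam adjacent number 2 × 5! = 240 (treat the pair as a block with 2 internal orders).
Complementary counting: 720 − 240 = 480.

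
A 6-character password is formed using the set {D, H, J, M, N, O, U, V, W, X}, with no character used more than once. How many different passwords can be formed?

151200

Choose and order 6 of the 10 symbols: the first character has 10 options, the next 9, and so on down to 5.
That product is 10 × 9 × 8 × 7 × 6 × 5 = 151200.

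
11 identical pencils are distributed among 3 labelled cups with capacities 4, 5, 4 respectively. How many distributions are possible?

Without the upper bounds there are C(13,2) = 78 ways to split 11 among 3 cups.
Subtract solutions that violate a single cap (substitute x_i' = x_i − (cap_i+1)): x_1 ≥ 5 gives C(8,2) = 28; x_2 ≥ 6 gives C(7,2) = 21; x_3 ≥ 5 gives C(8,2) = 28. Together 77.
Add back pairs where two caps are both exceeded: 1 + 3 + 1 = 5.
By inclusion–exclusion the count is 78 − 77 + 5 = 6.

6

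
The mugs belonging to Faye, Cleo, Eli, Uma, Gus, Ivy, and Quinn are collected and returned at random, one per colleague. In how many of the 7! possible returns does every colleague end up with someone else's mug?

Count assignments avoiding every fixed point. For any j of the 7 colleagues fixed to their own mug, the other 7−j can be arranged in (7−j)! ways.
By inclusion–exclusion this is Σ_{j=0}^{7} (−1)^j C(7,j)·(7−j)!.
Computing: 5040 − 5040 + 2520 − 840 + 210 − 42 + 7 − 1 = 1854.

1854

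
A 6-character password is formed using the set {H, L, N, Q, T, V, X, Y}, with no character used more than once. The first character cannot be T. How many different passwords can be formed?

The first character has 8−1 = 7 choices (anything except T).
The remaining 5 characters are filled from the other 7 symbols without repetition: 7 × 6 × 5 × 4 × 3 = 2520.
Total: 7 × 2520 = 17640.

17640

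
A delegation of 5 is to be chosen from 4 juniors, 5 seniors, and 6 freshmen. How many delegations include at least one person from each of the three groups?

2170

Total 5-person selections from all 15: C(15,5) = 3003.
Subtract selections that omit an entire group: no juniors → C(11,5) = 462; no seniors → C(10,5) = 252; no freshmen → C(9,5) = 126.
Add back selections omitting two groups (i.e. drawn from a single group): C(4,5) + C(5,5) + C(6,5) = 7.
By inclusion–exclusion: 3003 − 840 + 7 = 2170.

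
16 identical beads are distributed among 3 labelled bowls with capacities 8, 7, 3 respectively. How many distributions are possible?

By stars and bars, unrestricted non-negative solutions to x_1+…+x_3 = 16 number C(16+2,2) = 153.
Subtract solutions that violate a single cap (substitute x_i' = x_i − (cap_i+1)): x_1 ≥ 9 gives C(9,2) = 36; x_2 ≥ 8 gives C(10,2) = 45; x_3 ≥ 4 gives C(14,2) = 91. Together 172.
Add back pairs where two caps are both exceeded: 0 + 10 + 15 = 25.
By inclusion–exclusion the count is 153 − 172 + 25 = 6.

6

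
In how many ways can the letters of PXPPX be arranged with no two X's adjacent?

6

There are 5!/(3!·2!) = 10 arrangements of PXPPX in total.
If the two X's are adjacent, glue them into one block, leaving 4 items to arrange: (4)!/(3!) = 4 ways.
Subtracting, 10 − 4 = 6 arrangements keep the X's apart.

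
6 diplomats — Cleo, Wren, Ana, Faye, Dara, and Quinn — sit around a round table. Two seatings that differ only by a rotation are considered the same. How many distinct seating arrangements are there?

Fix one person's seat to break rotational symmetry; the remaining 5 people can be arranged in (5)! = 120 ways.

120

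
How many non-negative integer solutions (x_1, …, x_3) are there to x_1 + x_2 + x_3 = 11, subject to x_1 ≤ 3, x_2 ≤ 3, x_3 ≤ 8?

10

By stars and bars, unrestricted non-negative solutions to x_1+…+x_3 = 11 number C(11+2,2) = 78.
Subtract solutions that violate a single cap (substitute x_i' = x_i − (cap_i+1)): x_1 ≥ 4 gives C(9,2) = 36; x_2 ≥ 4 gives C(9,2) = 36; x_3 ≥ 9 gives C(4,2) = 6. Together 78.
Add back pairs where two caps are both exceeded: 10 + 0 + 0 = 10.
By inclusion–exclusion the count is 78 − 78 + 10 = 10.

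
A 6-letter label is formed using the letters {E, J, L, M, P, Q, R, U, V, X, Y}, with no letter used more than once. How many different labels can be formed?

332640

With no repetition, fill the 6 letters in order: 11 choices, then 10, down to 6.
That product is 11 × 10 × 9 × 8 × 7 × 6 = 332640.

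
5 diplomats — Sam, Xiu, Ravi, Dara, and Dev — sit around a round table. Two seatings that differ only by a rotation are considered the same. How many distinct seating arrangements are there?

24

Seat Sam anywhere (absorbing the rotational symmetry), then permute the other 4: (4)! = 24.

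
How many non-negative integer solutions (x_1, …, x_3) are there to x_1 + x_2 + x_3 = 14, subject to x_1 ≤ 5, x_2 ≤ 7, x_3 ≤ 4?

6

Without the upper bounds there are C(16,2) = 120 ways to split 14 among 3 variables.
Subtract solutions that violate a single cap (substitute x_i' = x_i − (cap_i+1)): x_1 ≥ 6 gives C(10,2) = 45; x_2 ≥ 8 gives C(8,2) = 28; x_3 ≥ 5 gives C(11,2) = 55. Together 128.
Add back pairs where two caps are both exceeded: 1 + 10 + 3 = 14.
By inclusion–exclusion the count is 120 − 128 + 14 = 6.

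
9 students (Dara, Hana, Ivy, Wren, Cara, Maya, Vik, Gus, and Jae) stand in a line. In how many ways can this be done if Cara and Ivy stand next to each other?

80640

Treat {Cara, Ivy} as a single unit. There are 8 units to order, and the pair itself can be ordered 2 ways.
That gives 2 × 8! = 2 × 40320 = 80640.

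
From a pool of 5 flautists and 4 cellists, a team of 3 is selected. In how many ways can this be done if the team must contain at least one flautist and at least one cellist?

70

Total 3-person selections from all 9: C(9,3) = 84.
Subtract selections that omit an entire group: no flautists → C(4,3) = 4; no cellists → C(5,3) = 10.
Both groups omitted at once is impossible, so 84 − 14 = 70.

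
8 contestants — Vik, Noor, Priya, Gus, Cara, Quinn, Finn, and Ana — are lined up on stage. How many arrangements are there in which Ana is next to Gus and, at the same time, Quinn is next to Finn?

2880

Treat {Ana,Gus} as one block (2 orders) and {Quinn,Finn} as another (2 orders).
That leaves 6 units to arrange: 2 × 2 × 6! = 4 × 720 = 2880.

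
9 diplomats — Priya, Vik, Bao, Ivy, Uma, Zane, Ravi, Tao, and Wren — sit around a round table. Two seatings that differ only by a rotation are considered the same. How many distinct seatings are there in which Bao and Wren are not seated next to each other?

Without the restriction there are (8)! = 40320 seatings.
Those with Bao next to Wren: fuse the pair into one unit and seat 8 units around a circle — 2·(7)! = 10080.
Subtracting, 40320 − 10080 = 30240.

30240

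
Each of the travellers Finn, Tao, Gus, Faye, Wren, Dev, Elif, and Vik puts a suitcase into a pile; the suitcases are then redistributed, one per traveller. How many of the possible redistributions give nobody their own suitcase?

14833

Let Aᵢ be the assignments in which traveller i gets their own suitcase. We want the size of the complement of A₁∪…∪A_8.
By inclusion–exclusion this is Σ_{j=0}^{8} (−1)^j C(8,j)·(8−j)!.
Computing: 40320 − 40320 + 20160 − 6720 + 1680 − 336 + 56 − 8 + 1 = 14833.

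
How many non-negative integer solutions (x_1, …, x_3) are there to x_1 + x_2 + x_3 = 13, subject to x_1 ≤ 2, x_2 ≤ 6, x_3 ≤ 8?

9

Ignoring the caps, the number of non-negative solutions to x_1+…+x_3 = 13 is C(15,2) = 105.
Subtract solutions that violate a single cap (substitute x_i' = x_i − (cap_i+1)): x_1 ≥ 3 gives C(12,2) = 66; x_2 ≥ 7 gives C(8,2) = 28; x_3 ≥ 9 gives C(6,2) = 15. Together 109.
Add back pairs where two caps are both exceeded: 10 + 3 + 0 = 13.
By inclusion–exclusion the count is 105 − 109 + 13 = 9.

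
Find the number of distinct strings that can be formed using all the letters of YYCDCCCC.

The 8 letters of YYCDCCCC have repeats: C appearing 5 times and Y appearing twice.
So there are 8! / (5!·2!) = 168 distinguishable arrangements.

168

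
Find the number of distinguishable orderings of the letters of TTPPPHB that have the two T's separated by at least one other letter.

300

There are 7!/(3!·2!) = 420 arrangements of TTPPPHB in total.
If the two T's are adjacent, glue them into one block, leaving 6 items to arrange: (6)!/(3!) = 120 ways.
Hence 420 − 120 = 300.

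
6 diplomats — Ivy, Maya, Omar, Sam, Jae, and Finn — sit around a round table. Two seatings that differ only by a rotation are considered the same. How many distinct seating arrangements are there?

Around a circle, 6 distinct people have 6!/6 = (5)! = 120 rotationally distinct seatings.

120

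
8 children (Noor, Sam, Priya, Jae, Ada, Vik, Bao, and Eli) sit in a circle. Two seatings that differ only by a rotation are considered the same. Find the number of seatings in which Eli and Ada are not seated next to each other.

3600

All circular seatings of 8 people number (7)! = 5040.
Seatings with Eli beside Ada: treat them as a block with 2 internal orders, giving 2 × (6)! = 1440.
Subtracting, 5040 − 1440 = 3600.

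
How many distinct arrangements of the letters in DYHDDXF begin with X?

120

With the first slot taken by X, it remains to arrange the other 6 letters (DYHDDF).
Those 6 letters have D appearing 3 times, giving (6)!/(3!) = 120.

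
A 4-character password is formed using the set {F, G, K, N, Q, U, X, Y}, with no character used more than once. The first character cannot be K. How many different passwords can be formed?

1470

The first character has 8−1 = 7 choices (anything except K).
The remaining 3 characters are filled from the other 7 symbols without repetition: 7 × 6 × 5 = 210.
Total: 7 × 210 = 1470.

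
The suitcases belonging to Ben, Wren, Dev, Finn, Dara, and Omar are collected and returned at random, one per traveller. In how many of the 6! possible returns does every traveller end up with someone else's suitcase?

265

Count assignments avoiding every fixed point. For any j of the 6 travellers fixed to their own suitcase, the other 6−j can be arranged in (6−j)! ways.
By inclusion–exclusion this is Σ_{j=0}^{6} (−1)^j C(6,j)·(6−j)!.
Computing: 720 − 720 + 360 − 120 + 30 − 6 + 1 = 265.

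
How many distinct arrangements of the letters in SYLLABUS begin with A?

With the first slot taken by A, it remains to arrange the other 7 letters (SYLLBUS).
Those 7 letters have L appearing twice and S appearing twice, giving (7)!/(2!·2!) = 1260.

1260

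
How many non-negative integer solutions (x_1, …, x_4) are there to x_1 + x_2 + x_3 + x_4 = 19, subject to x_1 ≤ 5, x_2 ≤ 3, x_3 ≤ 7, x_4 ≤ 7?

Without the upper bounds there are C(22,3) = 1540 ways to split 19 among 4 variables.
Subtract solutions that violate a single cap (substitute x_i' = x_i − (cap_i+1)): x_1 ≥ 6 gives C(16,3) = 560; x_2 ≥ 4 gives C(18,3) = 816; x_3 ≥ 8 gives C(14,3) = 364; x_4 ≥ 8 gives C(14,3) = 364. Together 2104.
Add back pairs where two caps are both exceeded: 220 + 56 + 56 + 120 + 120 + 20 = 592.
Subtract triples: 4 + 4 + 0 + 0 = 8.
By inclusion–exclusion the count is 1540 − 2104 + 592 − 8 = 20.

20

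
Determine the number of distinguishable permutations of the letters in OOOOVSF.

OOOOVSF has 7 letters with O appearing 4 times.
The number of distinct arrangements is 7!/(4!) = 5040/24 = 210.

210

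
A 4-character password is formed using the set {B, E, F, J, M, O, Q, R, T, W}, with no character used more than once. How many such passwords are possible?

Choose and order 4 of the 10 symbols: the first character has 10 options, the next 9, then 8, 7.
That product is 10 × 9 × 8 × 7 = 5040.

5040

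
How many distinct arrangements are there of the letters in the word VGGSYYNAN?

VGGSYYNAN has 9 letters with G appearing twice, N appearing twice, and Y appearing twice.
The number of distinct arrangements is 9!/(2!·2!·2!) = 362880/8 = 45360.

45360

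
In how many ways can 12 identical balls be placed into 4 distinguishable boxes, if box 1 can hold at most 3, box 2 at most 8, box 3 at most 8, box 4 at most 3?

120

By stars and bars, unrestricted non-negative solutions to x_1+…+x_4 = 12 number C(12+3,3) = 455.
Subtract solutions that violate a single cap (substitute x_i' = x_i − (cap_i+1)): x_1 ≥ 4 gives C(11,3) = 165; x_2 ≥ 9 gives C(6,3) = 20; x_3 ≥ 9 gives C(6,3) = 20; x_4 ≥ 4 gives C(11,3) = 165. Together 370.
Add back pairs where two caps are both exceeded: 0 + 0 + 35 + 0 + 0 + 0 = 35.
By inclusion–exclusion the count is 455 − 370 + 35 = 120.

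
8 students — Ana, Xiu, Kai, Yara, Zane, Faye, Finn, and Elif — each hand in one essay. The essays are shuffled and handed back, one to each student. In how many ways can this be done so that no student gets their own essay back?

14833

Count assignments avoiding every fixed point. For any j of the 8 students fixed to their own essay, the other 8−j can be arranged in (8−j)! ways.
By inclusion–exclusion this is Σ_{j=0}^{8} (−1)^j C(8,j)·(8−j)!.
Computing: 40320 − 40320 + 20160 − 6720 + 1680 − 336 + 56 − 8 + 1 = 14833.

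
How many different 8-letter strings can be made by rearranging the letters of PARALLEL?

3360

Letter multiplicities in PARALLEL: A×2, E×1, L×3, P×1, R×1.
So there are 8! / (3!·2!) = 3360 distinguishable arrangements.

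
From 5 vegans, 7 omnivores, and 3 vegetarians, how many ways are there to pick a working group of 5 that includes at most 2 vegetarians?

2937

Split by how many vegetarians are chosen (0 through 2).
Sum: C(3,0)·C(12,5) + C(3,1)·C(12,4) + C(3,2)·C(12,3) = 792 + 1485 + 660 = 2937.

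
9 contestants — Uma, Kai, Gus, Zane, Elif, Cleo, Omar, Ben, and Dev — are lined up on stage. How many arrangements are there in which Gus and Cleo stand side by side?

Glue Gus and Cleo into one block (2 internal orders), leaving 8 units to arrange in a row.
So the count is 2·(8)! = 80640.

80640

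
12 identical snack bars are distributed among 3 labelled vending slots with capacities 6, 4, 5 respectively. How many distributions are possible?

Without the upper bounds there are C(14,2) = 91 ways to split 12 among 3 vending slots.
Subtract solutions that violate a single cap (substitute x_i' = x_i − (cap_i+1)): x_1 ≥ 7 gives C(7,2) = 21; x_2 ≥ 5 gives C(9,2) = 36; x_3 ≥ 6 gives C(8,2) = 28. Together 85.
Add back pairs where two caps are both exceeded: 1 + 0 + 3 = 4.
By inclusion–exclusion the count is 91 − 85 + 4 = 10.

10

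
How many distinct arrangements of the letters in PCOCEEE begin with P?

Fix P in the first position and arrange the remaining 6 letters.
Those 6 letters have C appearing twice and E appearing 3 times, giving (6)!/(3!·2!) = 60.

60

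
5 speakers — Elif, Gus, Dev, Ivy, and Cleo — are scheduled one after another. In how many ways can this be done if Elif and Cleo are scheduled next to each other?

Treat {Elif, Cleo} as a single unit. There are 4 units to order, and the pair itself can be ordered 2 ways.
That gives 2 × 4! = 2 × 24 = 48.

48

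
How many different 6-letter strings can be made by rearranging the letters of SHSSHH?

20

SHSSHH has 6 letters with H appearing 3 times and S appearing 3 times.
So there are 6! / (3!·3!) = 20 distinguishable arrangements.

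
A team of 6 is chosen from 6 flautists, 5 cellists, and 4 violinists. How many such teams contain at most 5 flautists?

Split by how many flautists are chosen (0 through 5).
Sum: C(6,0)·C(9,6) + C(6,1)·C(9,5) + C(6,2)·C(9,4) + C(6,3)·C(9,3) + C(6,4)·C(9,2) + C(6,5)·C(9,1) = 84 + 756 + 1890 + 1680 + 540 + 54 = 5004.

5004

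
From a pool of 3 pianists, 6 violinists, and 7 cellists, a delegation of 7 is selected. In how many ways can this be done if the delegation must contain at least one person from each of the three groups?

With no constraint there are C(16,7) = 11440 possible selections.
Selections missing a whole group: no pianists → C(13,7) = 1716; no violinists → C(10,7) = 120; no cellists → C(9,7) = 36.
Add back selections omitting two groups (i.e. drawn from a single group): C(3,7) + C(6,7) + C(7,7) = 1.
By inclusion–exclusion: 11440 − 1872 + 1 = 9569.

9569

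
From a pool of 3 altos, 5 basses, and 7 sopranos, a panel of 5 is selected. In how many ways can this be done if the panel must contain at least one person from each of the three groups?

1925

With no constraint there are C(15,5) = 3003 possible selections.
Subtract selections that omit an entire group: no altos → C(12,5) = 792; no basses → C(10,5) = 252; no sopranos → C(8,5) = 56.
Add back selections omitting two groups (i.e. drawn from a single group): C(3,5) + C(5,5) + C(7,5) = 22.
By inclusion–exclusion: 3003 − 1100 + 22 = 1925.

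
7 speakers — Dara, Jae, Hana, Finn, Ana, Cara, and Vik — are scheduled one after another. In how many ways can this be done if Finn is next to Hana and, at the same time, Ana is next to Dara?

Treat {Finn,Hana} as one block (2 orders) and {Ana,Dara} as another (2 orders).
That leaves 5 units to arrange: 2 × 2 × 5! = 4 × 120 = 480.

480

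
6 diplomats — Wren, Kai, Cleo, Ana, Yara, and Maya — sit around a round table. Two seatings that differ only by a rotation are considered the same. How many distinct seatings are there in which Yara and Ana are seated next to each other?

Treat {Yara, Ana} as one unit (2 internal orders) and seat the resulting 5 units around the table: (4)! circular arrangements.
So 2 × (4)! = 2 × 24 = 48.

48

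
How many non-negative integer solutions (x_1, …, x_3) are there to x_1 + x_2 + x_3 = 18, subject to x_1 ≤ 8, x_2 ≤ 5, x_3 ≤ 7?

6

By stars and bars, unrestricted non-negative solutions to x_1+…+x_3 = 18 number C(18+2,2) = 190.
Subtract solutions that violate a single cap (substitute x_i' = x_i − (cap_i+1)): x_1 ≥ 9 gives C(11,2) = 55; x_2 ≥ 6 gives C(14,2) = 91; x_3 ≥ 8 gives C(12,2) = 66. Together 212.
Add back pairs where two caps are both exceeded: 10 + 3 + 15 = 28.
By inclusion–exclusion the count is 190 − 212 + 28 = 6.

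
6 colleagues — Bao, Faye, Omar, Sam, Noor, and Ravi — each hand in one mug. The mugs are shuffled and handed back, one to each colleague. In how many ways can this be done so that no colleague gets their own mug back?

Count assignments avoiding every fixed point. For any j of the 6 colleagues fixed to their own mug, the other 6−j can be arranged in (6−j)! ways.
By inclusion–exclusion this is Σ_{j=0}^{6} (−1)^j C(6,j)·(6−j)!.
Computing: 720 − 720 + 360 − 120 + 30 − 6 + 1 = 265.

265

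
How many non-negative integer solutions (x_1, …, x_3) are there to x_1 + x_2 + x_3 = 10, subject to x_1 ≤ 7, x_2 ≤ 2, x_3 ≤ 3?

Without the upper bounds there are C(12,2) = 66 ways to split 10 among 3 variables.
Subtract solutions that violate a single cap (substitute x_i' = x_i − (cap_i+1)): x_1 ≥ 8 gives C(4,2) = 6; x_2 ≥ 3 gives C(9,2) = 36; x_3 ≥ 4 gives C(8,2) = 28. Together 70.
Add back pairs where two caps are both exceeded: 0 + 0 + 10 = 10.
By inclusion–exclusion the count is 66 − 70 + 10 = 6.

6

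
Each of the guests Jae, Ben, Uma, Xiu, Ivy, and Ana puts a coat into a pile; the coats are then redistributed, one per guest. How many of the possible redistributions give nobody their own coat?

This is the derangement count D_6: permutations of 6 items with no fixed point.
By inclusion–exclusion this is Σ_{j=0}^{6} (−1)^j C(6,j)·(6−j)!.
Computing: 720 − 720 + 360 − 120 + 30 − 6 + 1 = 265.

265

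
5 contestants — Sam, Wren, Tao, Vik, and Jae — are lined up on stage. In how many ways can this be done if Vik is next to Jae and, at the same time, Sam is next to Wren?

24

Treat {Vik,Jae} as one block (2 orders) and {Sam,Wren} as another (2 orders).
That leaves 3 units to arrange: 2 × 2 × 3! = 4 × 6 = 24.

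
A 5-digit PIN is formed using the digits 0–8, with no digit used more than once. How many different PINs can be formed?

This is a permutation of 5 out of 9: P(9,5) = 9!/4!.
That product is 9 × 8 × 7 × 6 × 5 = 15120.

15120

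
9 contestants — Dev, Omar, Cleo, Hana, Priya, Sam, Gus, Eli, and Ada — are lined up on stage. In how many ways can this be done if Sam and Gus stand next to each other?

Glue Sam and Gus into one block (2 internal orders), leaving 8 units to arrange in a row.
So the count is 2·(8)! = 80640.

80640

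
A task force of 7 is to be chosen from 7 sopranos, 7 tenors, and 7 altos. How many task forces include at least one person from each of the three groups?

105987

With no constraint there are C(21,7) = 116280 possible selections.
Subtract selections that omit an entire group: no sopranos → C(14,7) = 3432; no tenors → C(14,7) = 3432; no altos → C(14,7) = 3432.
Add back selections omitting two groups (i.e. drawn from a single group): C(7,7) + C(7,7) + C(7,7) = 3.
By inclusion–exclusion: 116280 − 10296 + 3 = 105987.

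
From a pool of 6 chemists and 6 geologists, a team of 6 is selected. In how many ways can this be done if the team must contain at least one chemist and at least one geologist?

922

Unrestricted: C(12,6) = 924 ways to pick any 6 of the 12.
Subtract selections that omit an entire group: no chemists → C(6,6) = 1; no geologists → C(6,6) = 1.
Both groups omitted at once is impossible, so 924 − 2 = 922.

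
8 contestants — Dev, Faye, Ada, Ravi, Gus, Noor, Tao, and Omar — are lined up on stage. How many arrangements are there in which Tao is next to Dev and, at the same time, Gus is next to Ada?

Treat {Tao,Dev} as one block (2 orders) and {Gus,Ada} as another (2 orders).
That leaves 6 units to arrange: 2 × 2 × 6! = 4 × 720 = 2880.

2880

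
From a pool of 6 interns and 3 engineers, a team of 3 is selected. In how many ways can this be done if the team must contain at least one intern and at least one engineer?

Unrestricted: C(9,3) = 84 ways to pick any 3 of the 9.
Subtract selections that omit an entire group: no interns → C(3,3) = 1; no engineers → C(6,3) = 20.
Both groups omitted at once is impossible, so 84 − 21 = 63.

63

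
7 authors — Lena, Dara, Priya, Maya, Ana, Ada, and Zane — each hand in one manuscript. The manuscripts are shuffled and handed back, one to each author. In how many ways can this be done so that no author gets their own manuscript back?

1854

This is the derangement count D_7: permutations of 7 items with no fixed point.
By inclusion–exclusion this is Σ_{j=0}^{7} (−1)^j C(7,j)·(7−j)!.
Computing: 5040 − 5040 + 2520 − 840 + 210 − 42 + 7 − 1 = 1854.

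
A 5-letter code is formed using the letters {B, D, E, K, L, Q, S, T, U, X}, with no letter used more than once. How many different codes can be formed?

This is a permutation of 5 out of 10: P(10,5) = 10!/5!.
That product is 10 × 9 × 8 × 7 × 6 = 30240.

30240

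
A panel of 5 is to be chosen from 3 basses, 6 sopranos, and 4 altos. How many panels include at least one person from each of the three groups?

With no constraint there are C(13,5) = 1287 possible selections.
Selections missing a whole group: no basses → C(10,5) = 252; no sopranos → C(7,5) = 21; no altos → C(9,5) = 126.
Add back selections omitting two groups (i.e. drawn from a single group): C(3,5) + C(6,5) + C(4,5) = 6.
By inclusion–exclusion: 1287 − 399 + 6 = 894.

894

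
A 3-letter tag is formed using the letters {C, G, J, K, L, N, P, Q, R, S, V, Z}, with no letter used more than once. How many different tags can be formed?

1320

Choose and order 3 of the 12 symbols: the first letter has 12 options, the next 11, then 10.
That product is 12 × 11 × 10 = 1320.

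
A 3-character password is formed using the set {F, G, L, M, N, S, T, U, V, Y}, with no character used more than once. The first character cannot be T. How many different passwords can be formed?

648

The first character has 10−1 = 9 choices (anything except T).
The remaining 2 characters are filled from the other 9 symbols without repetition: 9 × 8 = 72.
Total: 9 × 72 = 648.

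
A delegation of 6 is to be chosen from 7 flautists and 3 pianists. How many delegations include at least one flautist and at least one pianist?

203

Total 6-person selections from all 10: C(10,6) = 210.
Subtract selections that omit an entire group: no flautists → C(3,6) = 0; no pianists → C(7,6) = 7.
Both groups omitted at once is impossible, so 210 − 7 = 203.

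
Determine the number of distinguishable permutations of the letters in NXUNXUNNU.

Letter multiplicities in NXUNXUNNU: N×4, U×3, X×2.
The number of distinct arrangements is 9!/(4!·3!·2!) = 362880/288 = 1260.

1260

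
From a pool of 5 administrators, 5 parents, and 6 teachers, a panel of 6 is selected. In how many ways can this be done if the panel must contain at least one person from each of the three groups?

6875

Unrestricted: C(16,6) = 8008 ways to pick any 6 of the 16.
Subtract selections that omit an entire group: no administrators → C(11,6) = 462; no parents → C(11,6) = 462; no teachers → C(10,6) = 210.
Add back selections omitting two groups (i.e. drawn from a single group): C(5,6) + C(5,6) + C(6,6) = 1.
By inclusion–exclusion: 8008 − 1134 + 1 = 6875.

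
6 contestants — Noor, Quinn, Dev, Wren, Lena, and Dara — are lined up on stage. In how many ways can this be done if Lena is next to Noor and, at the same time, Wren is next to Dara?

Treat {Lena,Noor} as one block (2 orders) and {Wren,Dara} as another (2 orders).
That leaves 4 units to arrange: 2 × 2 × 4! = 4 × 24 = 96.

96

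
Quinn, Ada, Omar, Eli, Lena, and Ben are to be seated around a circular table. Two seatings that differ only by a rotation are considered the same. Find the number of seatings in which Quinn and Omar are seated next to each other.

Glue Quinn and Omar into a block (2 internal orders). Seating 5 units around a circle gives (4)! arrangements.
So 2 × (4)! = 2 × 24 = 48.

48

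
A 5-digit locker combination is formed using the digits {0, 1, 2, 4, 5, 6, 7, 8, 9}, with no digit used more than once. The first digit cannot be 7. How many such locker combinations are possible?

The first digit has 9−1 = 8 choices (anything except 7).
The remaining 4 digits are filled from the other 8 symbols without repetition: 8 × 7 × 6 × 5 = 1680.
Total: 8 × 1680 = 13440.

13440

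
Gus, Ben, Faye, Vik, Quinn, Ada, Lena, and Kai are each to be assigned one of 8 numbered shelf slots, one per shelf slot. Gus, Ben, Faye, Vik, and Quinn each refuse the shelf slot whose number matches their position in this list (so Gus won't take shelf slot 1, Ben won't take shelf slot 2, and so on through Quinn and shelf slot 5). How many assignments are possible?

21234

Let Aᵢ (for 1 ≤ i ≤ 5) be the placements that put person i in their forbidden shelf slot. Any j of these fix j positions, leaving (8−j)! ways to fill the rest, and there are C(5,j) ways to pick which j.
By inclusion–exclusion, the number of valid placements is Σ_{j=0}^{5} (−1)^j C(5,j)·(8−j)!.
Computing: 40320 − 25200 + 7200 − 1200 + 120 − 6 = 21234.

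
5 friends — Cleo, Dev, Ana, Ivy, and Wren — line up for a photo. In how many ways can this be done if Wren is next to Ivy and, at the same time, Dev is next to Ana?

24

Treat {Wren,Ivy} as one block (2 orders) and {Dev,Ana} as another (2 orders).
That leaves 3 units to arrange: 2 × 2 × 3! = 4 × 6 = 24.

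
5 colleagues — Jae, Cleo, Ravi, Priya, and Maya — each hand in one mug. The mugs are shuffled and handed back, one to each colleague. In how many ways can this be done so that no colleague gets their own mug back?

Let Aᵢ be the assignments in which colleague i gets their own mug. We want the size of the complement of A₁∪…∪A_5.
By inclusion–exclusion this is Σ_{j=0}^{5} (−1)^j C(5,j)·(5−j)!.
Computing: 120 − 120 + 60 − 20 + 5 − 1 = 44.

44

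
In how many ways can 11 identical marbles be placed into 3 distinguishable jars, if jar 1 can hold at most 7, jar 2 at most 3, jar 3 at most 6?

Ignoring the caps, the number of non-negative solutions to x_1+…+x_3 = 11 is C(13,2) = 78.
Subtract solutions that violate a single cap (substitute x_i' = x_i − (cap_i+1)): x_1 ≥ 8 gives C(5,2) = 10; x_2 ≥ 4 gives C(9,2) = 36; x_3 ≥ 7 gives C(6,2) = 15. Together 61.
Add back pairs where two caps are both exceeded: 0 + 0 + 1 = 1.
By inclusion–exclusion the count is 78 − 61 + 1 = 18.

18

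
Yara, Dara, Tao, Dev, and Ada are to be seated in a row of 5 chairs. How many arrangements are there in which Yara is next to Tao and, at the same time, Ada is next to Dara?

Treat {Yara,Tao} as one block (2 orders) and {Ada,Dara} as another (2 orders).
That leaves 3 units to arrange: 2 × 2 × 3! = 4 × 6 = 24.

24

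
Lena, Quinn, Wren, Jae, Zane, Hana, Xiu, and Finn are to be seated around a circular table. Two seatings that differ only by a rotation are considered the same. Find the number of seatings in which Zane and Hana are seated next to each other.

1440

Treat {Zane, Hana} as one unit (2 internal orders) and seat the resulting 7 units around the table: (6)! circular arrangements.
So 2 × (6)! = 2 × 720 = 1440.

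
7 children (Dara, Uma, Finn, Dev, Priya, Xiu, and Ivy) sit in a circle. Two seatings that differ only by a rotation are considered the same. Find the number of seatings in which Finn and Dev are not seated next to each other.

480

Without the restriction there are (6)! = 720 seatings.
Seatings with Finn beside Dev: treat them as a block with 2 internal orders, giving 2 × (5)! = 240.
Subtracting, 720 − 240 = 480.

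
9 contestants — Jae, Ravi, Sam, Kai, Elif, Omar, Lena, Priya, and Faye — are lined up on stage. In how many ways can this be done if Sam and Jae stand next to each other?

Treat {Sam, Jae} as a single unit. There are 8 units to order, and the pair itself can be ordered 2 ways.
That gives 2 × 8! = 2 × 40320 = 80640.

80640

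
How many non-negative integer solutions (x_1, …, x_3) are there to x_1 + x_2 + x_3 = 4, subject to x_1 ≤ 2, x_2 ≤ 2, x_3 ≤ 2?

By stars and bars, unrestricted non-negative solutions to x_1+…+x_3 = 4 number C(4+2,2) = 15.
Subtract solutions that violate a single cap (substitute x_i' = x_i − (cap_i+1)): x_1 ≥ 3 gives C(3,2) = 3; x_2 ≥ 3 gives C(3,2) = 3; x_3 ≥ 3 gives C(3,2) = 3. Together 9.
No two caps can be exceeded simultaneously, so the pair terms are all 0.
By inclusion–exclusion the count is 15 − 9 + 0 = 6.

6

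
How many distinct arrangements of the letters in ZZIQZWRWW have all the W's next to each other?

Treat the 3 copies of W as a single block. The multiset to arrange is then {WWW, I, Q, R, Z, Z, Z}, 7 items in all.
That gives (7)!/(3!) = 840 arrangements.

840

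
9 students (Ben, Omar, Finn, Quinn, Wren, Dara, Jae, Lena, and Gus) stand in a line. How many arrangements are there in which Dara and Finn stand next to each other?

80640

Treat {Dara, Finn} as a single unit. There are 8 units to order, and the pair itself can be ordered 2 ways.
So the count is 2·(8)! = 80640.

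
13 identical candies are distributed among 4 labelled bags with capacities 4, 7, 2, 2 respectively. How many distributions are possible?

Without the upper bounds there are C(16,3) = 560 ways to split 13 among 4 bags.
Subtract solutions that violate a single cap (substitute x_i' = x_i − (cap_i+1)): x_1 ≥ 5 gives C(11,3) = 165; x_2 ≥ 8 gives C(8,3) = 56; x_3 ≥ 3 gives C(13,3) = 286; x_4 ≥ 3 gives C(13,3) = 286. Together 793.
Add back pairs where two caps are both exceeded: 1 + 56 + 56 + 10 + 10 + 120 = 253.
Subtract triples: 0 + 0 + 10 + 0 = 10.
By inclusion–exclusion the count is 560 − 793 + 253 − 10 = 10.

10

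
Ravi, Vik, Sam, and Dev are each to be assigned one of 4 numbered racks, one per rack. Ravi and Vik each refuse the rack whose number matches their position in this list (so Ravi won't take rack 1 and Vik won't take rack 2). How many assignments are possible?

14

Let Aᵢ (for i ∈ {1, 2}) be the placements that put person i in their forbidden rack. Any j of these fix j positions, leaving (4−j)! ways to fill the rest, and there are C(2,j) ways to pick which j.
By inclusion–exclusion, the number of valid placements is Σ_{j=0}^{2} (−1)^j C(2,j)·(4−j)!.
Computing: 24 − 12 + 2 = 14.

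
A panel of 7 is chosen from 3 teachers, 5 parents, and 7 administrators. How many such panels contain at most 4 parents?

6390

Split by how many parents are chosen (0 through 4).
Sum: C(5,0)·C(10,7) + C(5,1)·C(10,6) + C(5,2)·C(10,5) + C(5,3)·C(10,4) + C(5,4)·C(10,3) = 120 + 1050 + 2520 + 2100 + 600 = 6390.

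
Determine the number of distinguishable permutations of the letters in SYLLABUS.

10080

SYLLABUS has 8 letters with L appearing twice and S appearing twice.
The number of distinct arrangements is 8!/(2!·2!) = 40320/4 = 10080.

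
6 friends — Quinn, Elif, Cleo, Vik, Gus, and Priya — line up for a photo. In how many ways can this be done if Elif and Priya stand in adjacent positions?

240

Glue Elif and Priya into one block (2 internal orders), leaving 5 units to arrange in a row.
That gives 2 × 5! = 2 × 120 = 240.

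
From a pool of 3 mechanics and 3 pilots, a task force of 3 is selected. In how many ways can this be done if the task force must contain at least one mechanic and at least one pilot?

Total 3-person selections from all 6: C(6,3) = 20.
Selections missing a whole group: no mechanics → C(3,3) = 1; no pilots → C(3,3) = 1.
Both groups omitted at once is impossible, so 20 − 2 = 18.

18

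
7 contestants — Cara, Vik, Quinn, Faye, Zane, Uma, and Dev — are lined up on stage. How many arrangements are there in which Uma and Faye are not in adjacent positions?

There are 7! = 5040 arrangements in all. If Uma and Faye are adjacent, merging them into one block gives 2·(6)! = 1440 arrangements.
Complementary counting: 5040 − 1440 = 3600.

3600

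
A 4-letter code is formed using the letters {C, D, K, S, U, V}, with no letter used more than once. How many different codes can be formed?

Choose and order 4 of the 6 symbols: the first letter has 6 options, the next 5, then 4, 3.
6 × 5 × 4 × 3 = 360.

360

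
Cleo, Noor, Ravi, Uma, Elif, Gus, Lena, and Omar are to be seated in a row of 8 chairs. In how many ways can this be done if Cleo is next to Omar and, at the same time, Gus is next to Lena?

Treat {Cleo,Omar} as one block (2 orders) and {Gus,Lena} as another (2 orders).
That leaves 6 units to arrange: 2 × 2 × 6! = 4 × 720 = 2880.

2880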